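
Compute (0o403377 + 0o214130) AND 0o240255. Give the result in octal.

0o200005

Add column by column in base 8, right to left:
  7+0 = 7
  7+3 = 2 carry 1
  3+1+1 = 5
  3+4 = 7
  0+1 = 1
  4+2 = 6
Sum = 0o617527; now AND with 0o240255:
  6&2=2, 1&4=0, 7&0=0, 5&2=0, 2&5=0, 7&5=5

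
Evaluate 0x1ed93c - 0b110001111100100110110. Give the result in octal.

0o1360006

0x1ed93c = 0o7554474 in octal.
0b110001111100100110110 = 0o6174466 in octal.
Subtract column by column in base 8:
  4-6 → 6 (borrow)
  7-6-1 → 0
  4-4 → 0
  4-4 → 0
  5-7 → 6 (borrow)
  5-1-1 → 3
  7-6 → 1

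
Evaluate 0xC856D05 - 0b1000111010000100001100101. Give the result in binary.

0xC856D05 = 0b1100100001010110110100000101 in binary.
Subtract column by column in base 2:
  1-1 → 0
  0-0 → 0
  1-1 → 0
  0-0 → 0
  0-0 → 0
  0-1 → 1 (borrow)
  0-1-1 → 0 (borrow)
  0-0-1 → 1 (borrow)
  1-0-1 → 0
  0-0 → 0
  1-0 → 1
  1-1 → 0
  0-0 → 0
  1-0 → 1
  1-0 → 1
  0-0 → 0
  1-1 → 0
  0-0 → 0
  1-1 → 0
  0-1 → 1 (borrow)
  0-1-1 → 0 (borrow)
  0-0-1 → 1 (borrow)
  0-0-1 → 1 (borrow)
  1-0-1 → 0
  0-1 → 1 (borrow)
  0-0-1 → 1 (borrow)
  1-0-1 → 0
  1-0 → 1

0b1011011010000110010010100000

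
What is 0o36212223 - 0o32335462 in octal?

0o3654541

Subtract column by column in base 8:
  3-2 → 1
  2-6 → 4 (borrow)
  2-4-1 → 5 (borrow)
  2-5-1 → 4 (borrow)
  1-3-1 → 5 (borrow)
  2-3-1 → 6 (borrow)
  6-2-1 → 3
  3-3 → 0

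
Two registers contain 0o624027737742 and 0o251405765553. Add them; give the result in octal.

0o1075435725515

Add column by column in base 8, right to left:
  2+3 = 5
  4+5 = 1 carry 1
  7+5+1 = 5 carry 1
  7+5+1 = 5 carry 1
  3+6+1 = 2 carry 1
  7+7+1 = 7 carry 1
  7+5+1 = 5 carry 1
  2+0+1 = 3
  0+4 = 4
  4+1 = 5
  2+5 = 7
  6+2 = 0 carry 1
  final carry 1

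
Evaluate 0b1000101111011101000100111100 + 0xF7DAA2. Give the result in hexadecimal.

0x9B5ABDE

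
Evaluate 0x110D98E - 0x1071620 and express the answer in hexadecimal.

Subtract column by column in base 16:
  E-0 → E
  8-2 → 6
  9-6 → 3
  D-1 → C
  0-7 → 9 (borrow)
  1-0-1 → 0
  1-1 → 0

0x9C36E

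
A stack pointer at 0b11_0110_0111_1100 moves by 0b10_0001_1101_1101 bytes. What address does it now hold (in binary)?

Add column by column in base 2, right to left:
  0+1 = 1
  0+0 = 0
  1+1 = 0 carry 1
  1+1+1 = 1 carry 1
  1+1+1 = 1 carry 1
  1+0+1 = 0 carry 1
  1+1+1 = 1 carry 1
  0+1+1 = 0 carry 1
  0+1+1 = 0 carry 1
  1+0+1 = 0 carry 1
  1+0+1 = 0 carry 1
  0+0+1 = 1
  1+0 = 1
  1+1 = 0 carry 1
  final carry 1

0b101100001011001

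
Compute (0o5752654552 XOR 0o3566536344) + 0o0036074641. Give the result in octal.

First 0o5752654552 XOR 0o3566536344 = 0o6234362616.
Add column by column in base 8, right to left:
  6+1 = 7
  1+4 = 5
  6+6 = 4 carry 1
  2+4+1 = 7
  6+7 = 5 carry 1
  3+0+1 = 4
  4+6 = 2 carry 1
  3+3+1 = 7
  2+0 = 2
  6+0 = 6

0o6272457457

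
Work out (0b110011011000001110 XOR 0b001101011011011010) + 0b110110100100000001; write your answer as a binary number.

0b1110100100111010101

First 0b110011011000001110 XOR 0b001101011011011010 = 0b111110000011010100.
Add column by column in base 2, right to left:
  0+1 = 1
  0+0 = 0
  1+0 = 1
  0+0 = 0
  1+0 = 1
  0+0 = 0
  1+0 = 1
  1+0 = 1
  0+1 = 1
  0+0 = 0
  0+0 = 0
  0+1 = 1
  0+0 = 0
  1+1 = 0 carry 1
  1+1+1 = 1 carry 1
  1+0+1 = 0 carry 1
  1+1+1 = 1 carry 1
  1+1+1 = 1 carry 1
  final carry 1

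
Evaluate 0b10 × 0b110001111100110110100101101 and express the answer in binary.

0b1100011111001101101001011010

Multiply each base-2 digit by 2, carrying:
  1×2 = 2 → write 0 carry 1
  0×2+1 = 1 → write 1
  1×2 = 2 → write 0 carry 1
  1×2+1 = 3 → write 1 carry 1
  0×2+1 = 1 → write 1
  1×2 = 2 → write 0 carry 1
  0×2+1 = 1 → write 1
  0×2 = 0 → write 0
  1×2 = 2 → write 0 carry 1
  0×2+1 = 1 → write 1
  1×2 = 2 → write 0 carry 1
  1×2+1 = 3 → write 1 carry 1
  0×2+1 = 1 → write 1
  1×2 = 2 → write 0 carry 1
  1×2+1 = 3 → write 1 carry 1
  0×2+1 = 1 → write 1
  0×2 = 0 → write 0
  1×2 = 2 → write 0 carry 1
  1×2+1 = 3 → write 1 carry 1
  1×2+1 = 3 → write 1 carry 1
  1×2+1 = 3 → write 1 carry 1
  1×2+1 = 3 → write 1 carry 1
  0×2+1 = 1 → write 1
  0×2 = 0 → write 0
  0×2 = 0 → write 0
  1×2 = 2 → write 0 carry 1
  1×2+1 = 3 → write 1 carry 1
  remaining carry: 1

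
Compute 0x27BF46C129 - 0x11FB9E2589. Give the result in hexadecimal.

Subtract column by column in base 16:
  9-9 → 0
  2-8 → A (borrow)
  1-5-1 → B (borrow)
  C-2-1 → 9
  6-E → 8 (borrow)
  4-9-1 → A (borrow)
  F-B-1 → 3
  B-F → C (borrow)
  7-1-1 → 5
  2-1 → 1

0x15C3A89BA0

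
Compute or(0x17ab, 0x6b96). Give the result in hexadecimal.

OR each hex digit independently (no carries):
  1|6=7, 7|b=f, a|9=b, b|6=f

0x7fbf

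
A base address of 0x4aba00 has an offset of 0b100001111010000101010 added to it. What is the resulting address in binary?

0x4aba00 = 0b10010101011101000000000 in binary.
Add column by column in base 2, right to left:
  0+0 = 0
  0+1 = 1
  0+0 = 0
  0+1 = 1
  0+0 = 0
  0+1 = 1
  0+0 = 0
  0+0 = 0
  0+0 = 0
  1+0 = 1
  0+1 = 1
  1+0 = 1
  1+1 = 0 carry 1
  1+1+1 = 1 carry 1
  0+1+1 = 0 carry 1
  1+1+1 = 1 carry 1
  0+0+1 = 1
  1+0 = 1
  0+0 = 0
  1+0 = 1
  0+1 = 1
  0+0 = 0
  1+0 = 1

0b10110111010111000101010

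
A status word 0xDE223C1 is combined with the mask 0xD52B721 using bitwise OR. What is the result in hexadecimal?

0xDF2B7E1

OR each hex digit independently (no carries):
  D|D=D, E|5=F, 2|2=2, 2|B=B, 3|7=7, C|2=E, 1|1=1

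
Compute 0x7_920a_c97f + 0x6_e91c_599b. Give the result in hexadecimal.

0xe7b27231a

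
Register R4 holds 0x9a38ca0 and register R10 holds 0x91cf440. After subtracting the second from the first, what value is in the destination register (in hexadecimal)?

0x869860

Subtract column by column in base 16:
  0-0 → 0
  a-4 → 6
  c-4 → 8
  8-f → 9 (borrow)
  3-c-1 → 6 (borrow)
  a-1-1 → 8
  9-9 → 0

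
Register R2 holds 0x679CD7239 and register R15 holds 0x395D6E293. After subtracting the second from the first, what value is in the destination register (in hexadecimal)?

0x2E3F68FA6

Subtract column by column in base 16:
  9-3 → 6
  3-9 → A (borrow)
  2-2-1 → F (borrow)
  7-E-1 → 8 (borrow)
  D-6-1 → 6
  C-D → F (borrow)
  9-5-1 → 3
  7-9 → E (borrow)
  6-3-1 → 2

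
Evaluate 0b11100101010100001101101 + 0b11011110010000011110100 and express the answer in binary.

Add column by column in base 2, right to left:
  1+0 = 1
  0+0 = 0
  1+1 = 0 carry 1
  1+0+1 = 0 carry 1
  0+1+1 = 0 carry 1
  1+1+1 = 1 carry 1
  1+1+1 = 1 carry 1
  0+1+1 = 0 carry 1
  0+0+1 = 1
  0+0 = 0
  0+0 = 0
  1+0 = 1
  0+0 = 0
  1+1 = 0 carry 1
  0+0+1 = 1
  1+0 = 1
  0+1 = 1
  1+1 = 0 carry 1
  0+1+1 = 0 carry 1
  0+1+1 = 0 carry 1
  1+0+1 = 0 carry 1
  1+1+1 = 1 carry 1
  1+1+1 = 1 carry 1
  final carry 1

0b111000011100100101100001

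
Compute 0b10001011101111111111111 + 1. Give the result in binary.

0b10001011110000000000000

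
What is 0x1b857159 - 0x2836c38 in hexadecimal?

Subtract column by column in base 16:
  9-8 → 1
  5-3 → 2
  1-c → 5 (borrow)
  7-6-1 → 0
  5-3 → 2
  8-8 → 0
  b-2 → 9
  1-0 → 1

0x19020521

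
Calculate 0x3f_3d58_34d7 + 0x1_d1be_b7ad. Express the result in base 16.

Add column by column in base 16, right to left:
  7+d = 4 carry 1
  d+a+1 = 8 carry 1
  4+7+1 = c
  3+b = e
  8+e = 6 carry 1
  5+b+1 = 1 carry 1
  d+1+1 = f
  3+d = 0 carry 1
  f+1+1 = 1 carry 1
  3+0+1 = 4

0x410f16ec84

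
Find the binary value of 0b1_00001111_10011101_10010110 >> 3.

0b1000011111001110110010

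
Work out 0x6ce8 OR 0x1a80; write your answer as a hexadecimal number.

0x7ee8

OR each hex digit independently (no carries):
  6|1=7, c|a=e, e|8=e, 8|0=8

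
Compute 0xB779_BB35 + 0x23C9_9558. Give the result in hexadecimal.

Add column by column in base 16, right to left:
  5+8 = D
  3+5 = 8
  B+5 = 0 carry 1
  B+9+1 = 5 carry 1
  9+9+1 = 3 carry 1
  7+C+1 = 4 carry 1
  7+3+1 = B
  B+2 = D

0xDB43508D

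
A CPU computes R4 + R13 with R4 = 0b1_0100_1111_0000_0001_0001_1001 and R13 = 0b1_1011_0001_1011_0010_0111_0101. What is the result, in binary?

Add column by column in base 2, right to left:
  1+1 = 0 carry 1
  0+0+1 = 1
  0+1 = 1
  1+0 = 1
  1+1 = 0 carry 1
  0+1+1 = 0 carry 1
  0+1+1 = 0 carry 1
  0+0+1 = 1
  1+0 = 1
  0+1 = 1
  0+0 = 0
  0+0 = 0
  0+1 = 1
  0+1 = 1
  0+0 = 0
  0+1 = 1
  1+1 = 0 carry 1
  1+0+1 = 0 carry 1
  1+0+1 = 0 carry 1
  1+0+1 = 0 carry 1
  0+1+1 = 0 carry 1
  0+1+1 = 0 carry 1
  1+0+1 = 0 carry 1
  0+1+1 = 0 carry 1
  1+1+1 = 1 carry 1
  final carry 1

0b11000000001011001110001110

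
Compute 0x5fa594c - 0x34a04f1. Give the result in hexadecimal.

Subtract column by column in base 16:
  c-1 → b
  4-f → 5 (borrow)
  9-4-1 → 4
  5-0 → 5
  a-a → 0
  f-4 → b
  5-3 → 2

0x2b0545b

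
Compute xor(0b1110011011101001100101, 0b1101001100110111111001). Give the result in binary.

XOR bit by bit (1 where the bits differ):
  1110011011101001100101
^ 1101001100110111111001
= 0011010111011110011100

0b0011010111011110011100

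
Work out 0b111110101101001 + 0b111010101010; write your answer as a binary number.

0b1000110000010011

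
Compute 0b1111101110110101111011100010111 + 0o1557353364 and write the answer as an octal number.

0b1111101110110101111011100010111 = 0o17566573427 in octal.
Add column by column in base 8, right to left:
  7+4 = 3 carry 1
  2+6+1 = 1 carry 1
  4+3+1 = 0 carry 1
  3+3+1 = 7
  7+5 = 4 carry 1
  5+3+1 = 1 carry 1
  6+7+1 = 6 carry 1
  6+5+1 = 4 carry 1
  5+5+1 = 3 carry 1
  7+1+1 = 1 carry 1
  1+0+1 = 2

0o21346147013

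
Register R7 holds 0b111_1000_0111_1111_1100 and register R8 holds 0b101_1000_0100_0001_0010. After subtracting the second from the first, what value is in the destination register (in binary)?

0b100000001111101010

Subtract column by column in base 2:
  0-0 → 0
  0-1 → 1 (borrow)
  1-0-1 → 0
  1-0 → 1
  1-1 → 0
  1-0 → 1
  1-0 → 1
  1-0 → 1
  1-0 → 1
  1-0 → 1
  1-1 → 0
  0-0 → 0
  0-0 → 0
  0-0 → 0
  0-0 → 0
  1-1 → 0
  1-1 → 0
  1-0 → 1
  1-1 → 0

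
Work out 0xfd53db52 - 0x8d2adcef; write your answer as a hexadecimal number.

0x7028fe63

Subtract column by column in base 16:
  2-f → 3 (borrow)
  5-e-1 → 6 (borrow)
  b-c-1 → e (borrow)
  d-d-1 → f (borrow)
  3-a-1 → 8 (borrow)
  5-2-1 → 2
  d-d → 0
  f-8 → 7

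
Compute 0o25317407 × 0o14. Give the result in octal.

0o400672124

Multiply each base-8 digit by 12, carrying:
  7×12 = 84 → write 4 carry 10
  0×12+10 = 10 → write 2 carry 1
  4×12+1 = 49 → write 1 carry 6
  7×12+6 = 90 → write 2 carry 11
  1×12+11 = 23 → write 7 carry 2
  3×12+2 = 38 → write 6 carry 4
  5×12+4 = 64 → write 0 carry 8
  2×12+8 = 32 → write 0 carry 4
  remaining carry: 4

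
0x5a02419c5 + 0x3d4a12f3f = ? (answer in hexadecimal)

Add column by column in base 16, right to left:
  5+f = 4 carry 1
  c+3+1 = 0 carry 1
  9+f+1 = 9 carry 1
  1+2+1 = 4
  4+1 = 5
  2+a = c
  0+4 = 4
  a+d = 7 carry 1
  5+3+1 = 9

0x974c54904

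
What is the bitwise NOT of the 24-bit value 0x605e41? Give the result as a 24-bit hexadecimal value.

0x9fa1be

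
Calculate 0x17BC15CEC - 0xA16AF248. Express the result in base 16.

0xDA566AA4

Subtract column by column in base 16:
  C-8 → 4
  E-4 → A
  C-2 → A
  5-F → 6 (borrow)
  1-A-1 → 6 (borrow)
  C-6-1 → 5
  B-1 → A
  7-A → D (borrow)
  1-0-1 → 0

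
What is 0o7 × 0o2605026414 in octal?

Multiply each base-8 digit by 7, carrying:
  4×7 = 28 → write 4 carry 3
  1×7+3 = 10 → write 2 carry 1
  4×7+1 = 29 → write 5 carry 3
  6×7+3 = 45 → write 5 carry 5
  2×7+5 = 19 → write 3 carry 2
  0×7+2 = 2 → write 2
  5×7 = 35 → write 3 carry 4
  0×7+4 = 4 → write 4
  6×7 = 42 → write 2 carry 5
  2×7+5 = 19 → write 3 carry 2
  remaining carry: 2

0o23243235524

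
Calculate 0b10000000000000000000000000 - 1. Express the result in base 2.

The trailing 25 digits are 0, so subtracting 1 borrows through: they become 1 and the next digit up decrements.

0b1111111111111111111111111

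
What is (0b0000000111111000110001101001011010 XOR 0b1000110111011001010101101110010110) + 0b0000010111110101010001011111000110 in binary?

First 0b0000000111111000110001101001011010 XOR 0b1000110111011001010101101110010110 = 0b1000110000100001100100000111001100.
Add column by column in base 2, right to left:
  0+0 = 0
  0+1 = 1
  1+1 = 0 carry 1
  1+0+1 = 0 carry 1
  0+0+1 = 1
  0+0 = 0
  1+1 = 0 carry 1
  1+1+1 = 1 carry 1
  1+1+1 = 1 carry 1
  0+1+1 = 0 carry 1
  0+1+1 = 0 carry 1
  0+0+1 = 1
  0+1 = 1
  0+0 = 0
  1+0 = 1
  0+0 = 0
  0+1 = 1
  1+0 = 1
  1+1 = 0 carry 1
  0+0+1 = 1
  0+1 = 1
  0+0 = 0
  0+1 = 1
  1+1 = 0 carry 1
  0+1+1 = 0 carry 1
  0+1+1 = 0 carry 1
  0+1+1 = 0 carry 1
  0+0+1 = 1
  1+1 = 0 carry 1
  1+0+1 = 0 carry 1
  0+0+1 = 1
  0+0 = 0
  0+0 = 0
  1+0 = 1

0b1001001000010110110101100110010010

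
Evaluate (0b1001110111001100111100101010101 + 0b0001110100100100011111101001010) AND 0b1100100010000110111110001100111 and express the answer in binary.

0b1000100010000000011100000000111

Add column by column in base 2, right to left:
  1+0 = 1
  0+1 = 1
  1+0 = 1
  0+1 = 1
  1+0 = 1
  0+0 = 0
  1+1 = 0 carry 1
  0+0+1 = 1
  1+1 = 0 carry 1
  0+1+1 = 0 carry 1
  0+1+1 = 0 carry 1
  1+1+1 = 1 carry 1
  1+1+1 = 1 carry 1
  1+1+1 = 1 carry 1
  1+0+1 = 0 carry 1
  0+0+1 = 1
  0+0 = 0
  1+1 = 0 carry 1
  1+0+1 = 0 carry 1
  0+0+1 = 1
  0+1 = 1
  1+0 = 1
  1+0 = 1
  1+1 = 0 carry 1
  0+0+1 = 1
  1+1 = 0 carry 1
  1+1+1 = 1 carry 1
  1+1+1 = 1 carry 1
  0+0+1 = 1
  0+0 = 0
  1+0 = 1
Sum = 0b1011101011110001011100010011111; now AND with 0b1100100010000110111110001100111:
  1011101011110001011100010011111
& 1100100010000110111110001100111
= 1000100010000000011100000000111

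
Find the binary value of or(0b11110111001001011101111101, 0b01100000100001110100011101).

OR bit by bit (1 where either bit is 1):
  11110111001001011101111101
| 01100000100001110100011101
= 11110111101001111101111101

0b11110111101001111101111101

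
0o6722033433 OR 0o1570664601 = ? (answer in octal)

OR each oct digit independently (no carries):
  6|1=7, 7|5=7, 2|7=7, 2|0=2, 0|6=6, 3|6=7, 3|4=7, 4|6=6, 3|0=3, 3|1=3

0o7772677633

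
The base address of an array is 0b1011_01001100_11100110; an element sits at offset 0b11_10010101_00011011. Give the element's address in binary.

Add column by column in base 2, right to left:
  0+1 = 1
  1+1 = 0 carry 1
  1+0+1 = 0 carry 1
  0+1+1 = 0 carry 1
  0+1+1 = 0 carry 1
  1+0+1 = 0 carry 1
  1+0+1 = 0 carry 1
  1+0+1 = 0 carry 1
  0+1+1 = 0 carry 1
  0+0+1 = 1
  1+1 = 0 carry 1
  1+0+1 = 0 carry 1
  0+1+1 = 0 carry 1
  0+0+1 = 1
  1+0 = 1
  0+1 = 1
  1+1 = 0 carry 1
  1+1+1 = 1 carry 1
  0+0+1 = 1
  1+0 = 1

0b11101110001000000001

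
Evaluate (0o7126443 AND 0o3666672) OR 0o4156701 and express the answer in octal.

0o7176743

0o7126443 AND 0o3666672 = 0o3026442.
Then OR with 0o4156701.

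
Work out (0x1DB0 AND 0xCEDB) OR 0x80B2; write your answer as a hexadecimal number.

0x1DB0 AND 0xCEDB = 0x0C90.
Then OR with 0x80B2.

0x8CB2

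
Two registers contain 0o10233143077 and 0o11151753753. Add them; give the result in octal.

0o21405117052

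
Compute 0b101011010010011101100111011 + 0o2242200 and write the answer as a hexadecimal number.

0x5727fbb

0b101011010010011101100111011 = 0x5693b3b in hexadecimal.
0o2242200 = 0x94480 in hexadecimal.
Add column by column in base 16, right to left:
  b+0 = b
  3+8 = b
  b+4 = f
  3+4 = 7
  9+9 = 2 carry 1
  6+0+1 = 7
  5+0 = 5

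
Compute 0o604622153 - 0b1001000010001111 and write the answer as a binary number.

0b110000100101001001111011100

0o604622153 = 0b110000100110010010001101011 in binary.
Subtract column by column in base 2:
  1-1 → 0
  1-1 → 0
  0-1 → 1 (borrow)
  1-1-1 → 1 (borrow)
  0-0-1 → 1 (borrow)
  1-0-1 → 0
  1-0 → 1
  0-1 → 1 (borrow)
  0-0-1 → 1 (borrow)
  0-0-1 → 1 (borrow)
  1-0-1 → 0
  0-0 → 0
  0-1 → 1 (borrow)
  1-0-1 → 0
  0-0 → 0
  0-1 → 1 (borrow)
  1-0-1 → 0
  1-0 → 1
  0-0 → 0
  0-0 → 0
  1-0 → 1
  0-0 → 0
  0-0 → 0
  0-0 → 0
  0-0 → 0
  1-0 → 1
  1-0 → 1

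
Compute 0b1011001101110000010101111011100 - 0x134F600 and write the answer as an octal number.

0o13040632734

0b1011001101110000010101111011100 = 0o13156025734 in octal.
0x134F600 = 0o115173000 in octal.
Subtract column by column in base 8:
  4-0 → 4
  3-0 → 3
  7-0 → 7
  5-3 → 2
  2-7 → 3 (borrow)
  0-1-1 → 6 (borrow)
  6-5-1 → 0
  5-1 → 4
  1-1 → 0
  3-0 → 3
  1-0 → 1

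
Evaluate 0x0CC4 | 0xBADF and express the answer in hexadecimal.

0xBEDF

OR each hex digit independently (no carries):
  0|B=B, C|A=E, C|D=D, 4|F=F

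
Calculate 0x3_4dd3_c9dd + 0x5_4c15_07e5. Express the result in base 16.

Add column by column in base 16, right to left:
  d+5 = 2 carry 1
  d+e+1 = c carry 1
  9+7+1 = 1 carry 1
  c+0+1 = d
  3+5 = 8
  d+1 = e
  d+c = 9 carry 1
  4+4+1 = 9
  3+5 = 8

0x899e8d1c2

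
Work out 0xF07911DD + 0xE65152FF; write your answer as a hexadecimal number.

0x1D6CA64DC

Add column by column in base 16, right to left:
  D+F = C carry 1
  D+F+1 = D carry 1
  1+2+1 = 4
  1+5 = 6
  9+1 = A
  7+5 = C
  0+6 = 6
  F+E = D carry 1
  final carry 1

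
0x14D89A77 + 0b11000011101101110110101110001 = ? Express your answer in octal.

0o5523703750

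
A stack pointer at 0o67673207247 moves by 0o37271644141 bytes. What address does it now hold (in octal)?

0o127165053410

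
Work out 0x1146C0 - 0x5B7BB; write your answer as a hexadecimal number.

Subtract column by column in base 16:
  0-B → 5 (borrow)
  C-B-1 → 0
  6-7 → F (borrow)
  4-B-1 → 8 (borrow)
  1-5-1 → B (borrow)
  1-0-1 → 0

0xB8F05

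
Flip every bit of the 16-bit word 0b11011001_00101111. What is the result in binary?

Invert each bit: 1101100100101111 → 0010011011010000.

0b0010011011010000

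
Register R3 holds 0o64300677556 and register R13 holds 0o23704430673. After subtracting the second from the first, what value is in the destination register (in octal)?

0o40374246663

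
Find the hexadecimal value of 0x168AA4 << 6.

0x5A2A900

6 bits is not a whole number of base-16 digits; in binary: 101101000101010100100 << 6 = 101101000101010100100000000.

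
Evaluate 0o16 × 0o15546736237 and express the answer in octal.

Multiply each base-8 digit by 14, carrying:
  7×14 = 98 → write 2 carry 12
  3×14+12 = 54 → write 6 carry 6
  2×14+6 = 34 → write 2 carry 4
  6×14+4 = 88 → write 0 carry 11
  3×14+11 = 53 → write 5 carry 6
  7×14+6 = 104 → write 0 carry 13
  6×14+13 = 97 → write 1 carry 12
  4×14+12 = 68 → write 4 carry 8
  5×14+8 = 78 → write 6 carry 9
  5×14+9 = 79 → write 7 carry 9
  1×14+9 = 23 → write 7 carry 2
  remaining carry: 2

0o277641050262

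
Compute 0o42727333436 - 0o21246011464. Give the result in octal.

Subtract column by column in base 8:
  6-4 → 2
  3-6 → 5 (borrow)
  4-4-1 → 7 (borrow)
  3-1-1 → 1
  3-1 → 2
  3-0 → 3
  7-6 → 1
  2-4 → 6 (borrow)
  7-2-1 → 4
  2-1 → 1
  4-2 → 2

0o21461321752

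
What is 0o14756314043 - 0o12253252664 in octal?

0o2503041157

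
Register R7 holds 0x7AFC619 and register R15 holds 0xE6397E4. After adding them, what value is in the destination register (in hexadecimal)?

0x16135DFD

Add column by column in base 16, right to left:
  9+4 = D
  1+E = F
  6+7 = D
  C+9 = 5 carry 1
  F+3+1 = 3 carry 1
  A+6+1 = 1 carry 1
  7+E+1 = 6 carry 1
  final carry 1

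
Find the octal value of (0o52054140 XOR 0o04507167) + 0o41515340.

0o120270367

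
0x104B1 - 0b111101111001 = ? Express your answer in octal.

0o172470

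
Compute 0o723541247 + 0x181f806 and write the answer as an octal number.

0o1064135255

0x181f806 = 0o140374006 in octal.
Add column by column in base 8, right to left:
  7+6 = 5 carry 1
  4+0+1 = 5
  2+0 = 2
  1+4 = 5
  4+7 = 3 carry 1
  5+3+1 = 1 carry 1
  3+0+1 = 4
  2+4 = 6
  7+1 = 0 carry 1
  final carry 1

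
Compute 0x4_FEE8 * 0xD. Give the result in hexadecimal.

Multiply each base-16 digit by 13, carrying:
  8×13 = 104 → write 8 carry 6
  E×13+6 = 188 → write C carry 11
  E×13+11 = 193 → write 1 carry 12
  F×13+12 = 207 → write F carry 12
  4×13+12 = 64 → write 0 carry 4
  remaining carry: 4

0x40F1C8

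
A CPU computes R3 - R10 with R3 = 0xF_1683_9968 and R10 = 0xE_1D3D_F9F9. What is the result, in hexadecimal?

Subtract column by column in base 16:
  8-9 → F (borrow)
  6-F-1 → 6 (borrow)
  9-9-1 → F (borrow)
  9-F-1 → 9 (borrow)
  3-D-1 → 5 (borrow)
  8-3-1 → 4
  6-D → 9 (borrow)
  1-1-1 → F (borrow)
  F-E-1 → 0

0xF9459F6F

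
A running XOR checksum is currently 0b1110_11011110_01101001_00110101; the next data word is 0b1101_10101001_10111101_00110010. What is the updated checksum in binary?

0b0011011101111101010000000111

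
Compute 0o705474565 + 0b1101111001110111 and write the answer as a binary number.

0o705474565 = 0b111000101100111100101110101 in binary.
Add column by column in base 2, right to left:
  1+1 = 0 carry 1
  0+1+1 = 0 carry 1
  1+1+1 = 1 carry 1
  0+0+1 = 1
  1+1 = 0 carry 1
  1+1+1 = 1 carry 1
  1+1+1 = 1 carry 1
  0+0+1 = 1
  1+0 = 1
  0+1 = 1
  0+1 = 1
  1+1 = 0 carry 1
  1+1+1 = 1 carry 1
  1+0+1 = 0 carry 1
  1+1+1 = 1 carry 1
  0+1+1 = 0 carry 1
  0+0+1 = 1
  1+0 = 1
  1+0 = 1
  0+0 = 0
  1+0 = 1
  0+0 = 0
  0+0 = 0
  0+0 = 0
  1+0 = 1
  1+0 = 1
  1+0 = 1

0b111000101110101011111101100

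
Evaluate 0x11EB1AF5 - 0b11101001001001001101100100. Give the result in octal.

0x11EB1AF5 = 0o2172615365 in octal.
0b11101001001001001101100100 = 0o351111544 in octal.
Subtract column by column in base 8:
  5-4 → 1
  6-4 → 2
  3-5 → 6 (borrow)
  5-1-1 → 3
  1-1 → 0
  6-1 → 5
  2-1 → 1
  7-5 → 2
  1-3 → 6 (borrow)
  2-0-1 → 1

0o1621503621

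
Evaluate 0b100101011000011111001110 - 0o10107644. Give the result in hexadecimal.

0x74f82a

0b100101011000011111001110 = 0x9587ce in hexadecimal.
0o10107644 = 0x208fa4 in hexadecimal.
Subtract column by column in base 16:
  e-4 → a
  c-a → 2
  7-f → 8 (borrow)
  8-8-1 → f (borrow)
  5-0-1 → 4
  9-2 → 7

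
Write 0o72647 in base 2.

Each octal digit is 3 bits: 7=111 2=010 6=110 4=100 7=111.

0b111010110100111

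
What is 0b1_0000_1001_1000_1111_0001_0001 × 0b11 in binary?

0b11000111001010110100110011

Multiply each base-2 digit by 3, carrying:
  1×3 = 3 → write 1 carry 1
  0×3+1 = 1 → write 1
  0×3 = 0 → write 0
  0×3 = 0 → write 0
  1×3 = 3 → write 1 carry 1
  0×3+1 = 1 → write 1
  0×3 = 0 → write 0
  0×3 = 0 → write 0
  1×3 = 3 → write 1 carry 1
  1×3+1 = 4 → write 0 carry 2
  1×3+2 = 5 → write 1 carry 2
  1×3+2 = 5 → write 1 carry 2
  0×3+2 = 2 → write 0 carry 1
  0×3+1 = 1 → write 1
  0×3 = 0 → write 0
  1×3 = 3 → write 1 carry 1
  1×3+1 = 4 → write 0 carry 2
  0×3+2 = 2 → write 0 carry 1
  0×3+1 = 1 → write 1
  1×3 = 3 → write 1 carry 1
  0×3+1 = 1 → write 1
  0×3 = 0 → write 0
  0×3 = 0 → write 0
  0×3 = 0 → write 0
  1×3 = 3 → write 1 carry 1
  remaining carry: 1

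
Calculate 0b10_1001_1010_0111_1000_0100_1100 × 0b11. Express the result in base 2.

Multiply each base-2 digit by 3, carrying:
  0×3 = 0 → write 0
  0×3 = 0 → write 0
  1×3 = 3 → write 1 carry 1
  1×3+1 = 4 → write 0 carry 2
  0×3+2 = 2 → write 0 carry 1
  0×3+1 = 1 → write 1
  1×3 = 3 → write 1 carry 1
  0×3+1 = 1 → write 1
  0×3 = 0 → write 0
  0×3 = 0 → write 0
  0×3 = 0 → write 0
  1×3 = 3 → write 1 carry 1
  1×3+1 = 4 → write 0 carry 2
  1×3+2 = 5 → write 1 carry 2
  1×3+2 = 5 → write 1 carry 2
  0×3+2 = 2 → write 0 carry 1
  0×3+1 = 1 → write 1
  1×3 = 3 → write 1 carry 1
  0×3+1 = 1 → write 1
  1×3 = 3 → write 1 carry 1
  1×3+1 = 4 → write 0 carry 2
  0×3+2 = 2 → write 0 carry 1
  0×3+1 = 1 → write 1
  1×3 = 3 → write 1 carry 1
  0×3+1 = 1 → write 1
  1×3 = 3 → write 1 carry 1
  remaining carry: 1

0b111110011110110100011100100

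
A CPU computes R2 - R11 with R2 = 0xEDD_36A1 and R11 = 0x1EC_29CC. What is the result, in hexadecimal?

0xCF10CD5

Subtract column by column in base 16:
  1-C → 5 (borrow)
  A-C-1 → D (borrow)
  6-9-1 → C (borrow)
  3-2-1 → 0
  D-C → 1
  D-E → F (borrow)
  E-1-1 → C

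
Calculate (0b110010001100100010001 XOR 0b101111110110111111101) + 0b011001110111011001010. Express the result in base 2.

First 0b110010001100100010001 XOR 0b101111110110111111101 = 0b011101111010011101100.
Add column by column in base 2, right to left:
  0+0 = 0
  0+1 = 1
  1+0 = 1
  1+1 = 0 carry 1
  0+0+1 = 1
  1+0 = 1
  1+1 = 0 carry 1
  1+1+1 = 1 carry 1
  0+0+1 = 1
  0+1 = 1
  1+1 = 0 carry 1
  0+1+1 = 0 carry 1
  1+0+1 = 0 carry 1
  1+1+1 = 1 carry 1
  1+1+1 = 1 carry 1
  1+1+1 = 1 carry 1
  0+0+1 = 1
  1+0 = 1
  1+1 = 0 carry 1
  1+1+1 = 1 carry 1
  final carry 1

0b110111110001110110110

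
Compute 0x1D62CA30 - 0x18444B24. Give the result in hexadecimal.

0x51E7F0C

Subtract column by column in base 16:
  0-4 → C (borrow)
  3-2-1 → 0
  A-B → F (borrow)
  C-4-1 → 7
  2-4 → E (borrow)
  6-4-1 → 1
  D-8 → 5
  1-1 → 0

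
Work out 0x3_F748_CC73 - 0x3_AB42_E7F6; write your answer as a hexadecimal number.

0x4C05E47D

Subtract column by column in base 16:
  3-6 → D (borrow)
  7-F-1 → 7 (borrow)
  C-7-1 → 4
  C-E → E (borrow)
  8-2-1 → 5
  4-4 → 0
  7-B → C (borrow)
  F-A-1 → 4
  3-3 → 0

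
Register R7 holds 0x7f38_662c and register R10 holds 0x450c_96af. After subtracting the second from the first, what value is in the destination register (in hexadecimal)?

0x3a2bcf7d

Subtract column by column in base 16:
  c-f → d (borrow)
  2-a-1 → 7 (borrow)
  6-6-1 → f (borrow)
  6-9-1 → c (borrow)
  8-c-1 → b (borrow)
  3-0-1 → 2
  f-5 → a
  7-4 → 3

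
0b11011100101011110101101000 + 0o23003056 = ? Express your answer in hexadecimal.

0b11011100101011110101101000 = 0x372BD68 in hexadecimal.
0o23003056 = 0x4C062E in hexadecimal.
Add column by column in base 16, right to left:
  8+E = 6 carry 1
  6+2+1 = 9
  D+6 = 3 carry 1
  B+0+1 = C
  2+C = E
  7+4 = B
  3+0 = 3

0x3BEC396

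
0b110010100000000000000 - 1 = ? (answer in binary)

The trailing 14 digits are 0, so subtracting 1 borrows through: they become 1 and the next digit up decrements.

0b110010011111111111111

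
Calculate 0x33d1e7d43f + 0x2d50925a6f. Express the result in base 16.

Add column by column in base 16, right to left:
  f+f = e carry 1
  3+6+1 = a
  4+a = e
  d+5 = 2 carry 1
  7+2+1 = a
  e+9 = 7 carry 1
  1+0+1 = 2
  d+5 = 2 carry 1
  3+d+1 = 1 carry 1
  3+2+1 = 6

0x61227a2eae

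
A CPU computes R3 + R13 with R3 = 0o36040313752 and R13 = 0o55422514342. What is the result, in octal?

0o113463030314

Add column by column in base 8, right to left:
  2+2 = 4
  5+4 = 1 carry 1
  7+3+1 = 3 carry 1
  3+4+1 = 0 carry 1
  1+1+1 = 3
  3+5 = 0 carry 1
  0+2+1 = 3
  4+2 = 6
  0+4 = 4
  6+5 = 3 carry 1
  3+5+1 = 1 carry 1
  final carry 1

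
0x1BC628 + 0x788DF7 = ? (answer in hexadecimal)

0x94541F

Add column by column in base 16, right to left:
  8+7 = F
  2+F = 1 carry 1
  6+D+1 = 4 carry 1
  C+8+1 = 5 carry 1
  B+8+1 = 4 carry 1
  1+7+1 = 9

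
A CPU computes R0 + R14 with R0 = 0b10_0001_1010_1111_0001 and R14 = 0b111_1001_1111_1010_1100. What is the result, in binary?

0b10011011101010011101

Add column by column in base 2, right to left:
  1+0 = 1
  0+0 = 0
  0+1 = 1
  0+1 = 1
  1+0 = 1
  1+1 = 0 carry 1
  1+0+1 = 0 carry 1
  1+1+1 = 1 carry 1
  0+1+1 = 0 carry 1
  1+1+1 = 1 carry 1
  0+1+1 = 0 carry 1
  1+1+1 = 1 carry 1
  1+1+1 = 1 carry 1
  0+0+1 = 1
  0+0 = 0
  0+1 = 1
  0+1 = 1
  1+1 = 0 carry 1
  0+1+1 = 0 carry 1
  final carry 1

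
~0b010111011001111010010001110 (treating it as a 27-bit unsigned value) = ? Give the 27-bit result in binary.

Invert each bit: 010111011001111010010001110 → 101000100110000101101110001.

0b101000100110000101101110001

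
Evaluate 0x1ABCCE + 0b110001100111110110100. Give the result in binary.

0b1100111000110010000010

0x1ABCCE = 0b110101011110011001110 in binary.
Add column by column in base 2, right to left:
  0+0 = 0
  1+0 = 1
  1+1 = 0 carry 1
  1+0+1 = 0 carry 1
  0+1+1 = 0 carry 1
  0+1+1 = 0 carry 1
  1+0+1 = 0 carry 1
  1+1+1 = 1 carry 1
  0+1+1 = 0 carry 1
  0+1+1 = 0 carry 1
  1+1+1 = 1 carry 1
  1+1+1 = 1 carry 1
  1+0+1 = 0 carry 1
  1+0+1 = 0 carry 1
  0+1+1 = 0 carry 1
  1+1+1 = 1 carry 1
  0+0+1 = 1
  1+0 = 1
  0+0 = 0
  1+1 = 0 carry 1
  1+1+1 = 1 carry 1
  final carry 1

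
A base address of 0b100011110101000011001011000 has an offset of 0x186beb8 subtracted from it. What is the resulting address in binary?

0b10111100111100011110100000

0x186beb8 = 0b1100001101011111010111000 in binary.
Subtract column by column in base 2:
  0-0 → 0
  0-0 → 0
  0-0 → 0
  1-1 → 0
  1-1 → 0
  0-1 → 1 (borrow)
  1-0-1 → 0
  0-1 → 1 (borrow)
  0-0-1 → 1 (borrow)
  1-1-1 → 1 (borrow)
  1-1-1 → 1 (borrow)
  0-1-1 → 0 (borrow)
  0-1-1 → 0 (borrow)
  0-1-1 → 0 (borrow)
  0-0-1 → 1 (borrow)
  1-1-1 → 1 (borrow)
  0-0-1 → 1 (borrow)
  1-1-1 → 1 (borrow)
  0-1-1 → 0 (borrow)
  1-0-1 → 0
  1-0 → 1
  1-0 → 1
  1-0 → 1
  0-1 → 1 (borrow)
  0-1-1 → 0 (borrow)
  0-0-1 → 1 (borrow)
  1-0-1 → 0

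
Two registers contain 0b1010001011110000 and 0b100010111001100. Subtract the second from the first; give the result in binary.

Subtract column by column in base 2:
  0-0 → 0
  0-0 → 0
  0-1 → 1 (borrow)
  0-1-1 → 0 (borrow)
  1-0-1 → 0
  1-0 → 1
  1-1 → 0
  1-1 → 0
  0-1 → 1 (borrow)
  1-0-1 → 0
  0-1 → 1 (borrow)
  0-0-1 → 1 (borrow)
  0-0-1 → 1 (borrow)
  1-0-1 → 0
  0-1 → 1 (borrow)
  1-0-1 → 0

0b101110100100100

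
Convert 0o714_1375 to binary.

0b111001100001011111101

Each octal digit is 3 bits: 7=111 1=001 4=100 1=001 3=011 7=111 5=101.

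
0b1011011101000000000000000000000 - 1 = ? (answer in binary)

0b1011011100111111111111111111111

The trailing 21 digits are 0, so subtracting 1 borrows through: they become 1 and the next digit up decrements.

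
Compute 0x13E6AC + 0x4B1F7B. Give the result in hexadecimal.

0x5F0627

Add column by column in base 16, right to left:
  C+B = 7 carry 1
  A+7+1 = 2 carry 1
  6+F+1 = 6 carry 1
  E+1+1 = 0 carry 1
  3+B+1 = F
  1+4 = 5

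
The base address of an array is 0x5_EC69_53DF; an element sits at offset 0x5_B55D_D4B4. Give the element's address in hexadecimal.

Add column by column in base 16, right to left:
  F+4 = 3 carry 1
  D+B+1 = 9 carry 1
  3+4+1 = 8
  5+D = 2 carry 1
  9+D+1 = 7 carry 1
  6+5+1 = C
  C+5 = 1 carry 1
  E+B+1 = A carry 1
  5+5+1 = B

0xBA1C72893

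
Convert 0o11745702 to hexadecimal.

0x27cbc2

Each octal digit is 3 bits: 1=001 1=001 7=111 4=100 5=101 7=111 0=000 2=010.
Group the bits into nibbles: 0010 0111 1100 1011 1100 0010 → 27cbc2.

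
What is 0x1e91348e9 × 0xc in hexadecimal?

0x16ece76aec

Multiply each base-16 digit by 12, carrying:
  9×12 = 108 → write c carry 6
  e×12+6 = 174 → write e carry 10
  8×12+10 = 106 → write a carry 6
  4×12+6 = 54 → write 6 carry 3
  3×12+3 = 39 → write 7 carry 2
  1×12+2 = 14 → write e
  9×12 = 108 → write c carry 6
  e×12+6 = 174 → write e carry 10
  1×12+10 = 22 → write 6 carry 1
  remaining carry: 1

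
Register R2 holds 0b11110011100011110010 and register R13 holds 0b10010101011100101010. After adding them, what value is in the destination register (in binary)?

Add column by column in base 2, right to left:
  0+0 = 0
  1+1 = 0 carry 1
  0+0+1 = 1
  0+1 = 1
  1+0 = 1
  1+1 = 0 carry 1
  1+0+1 = 0 carry 1
  1+0+1 = 0 carry 1
  0+1+1 = 0 carry 1
  0+1+1 = 0 carry 1
  0+1+1 = 0 carry 1
  1+0+1 = 0 carry 1
  1+1+1 = 1 carry 1
  1+0+1 = 0 carry 1
  0+1+1 = 0 carry 1
  0+0+1 = 1
  1+1 = 0 carry 1
  1+0+1 = 0 carry 1
  1+0+1 = 0 carry 1
  1+1+1 = 1 carry 1
  final carry 1

0b110001001000000011100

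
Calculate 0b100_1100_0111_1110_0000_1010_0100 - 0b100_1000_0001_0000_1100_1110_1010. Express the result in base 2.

0b10001101101001110111010

Subtract column by column in base 2:
  0-0 → 0
  0-1 → 1 (borrow)
  1-0-1 → 0
  0-1 → 1 (borrow)
  0-0-1 → 1 (borrow)
  1-1-1 → 1 (borrow)
  0-1-1 → 0 (borrow)
  1-1-1 → 1 (borrow)
  0-0-1 → 1 (borrow)
  0-0-1 → 1 (borrow)
  0-1-1 → 0 (borrow)
  0-1-1 → 0 (borrow)
  0-0-1 → 1 (borrow)
  1-0-1 → 0
  1-0 → 1
  1-0 → 1
  1-1 → 0
  1-0 → 1
  1-0 → 1
  0-0 → 0
  0-0 → 0
  0-0 → 0
  1-0 → 1
  1-1 → 0
  0-0 → 0
  0-0 → 0
  1-1 → 0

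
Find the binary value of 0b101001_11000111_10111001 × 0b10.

0b10100111000111101110010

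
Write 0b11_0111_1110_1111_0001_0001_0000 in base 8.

Group the bits in threes: 011 011 111 101 111 000 100 010 000 → 337570420.

0o337570420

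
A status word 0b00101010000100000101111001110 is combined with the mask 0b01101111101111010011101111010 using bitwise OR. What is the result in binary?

0b01101111101111010111111111110

OR bit by bit (1 where either bit is 1):
  00101010000100000101111001110
| 01101111101111010011101111010
= 01101111101111010111111111110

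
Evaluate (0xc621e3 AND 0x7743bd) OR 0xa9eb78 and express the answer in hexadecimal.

0xefebf9

0xc621e3 AND 0x7743bd = 0x4601a1.
Then OR with 0xa9eb78.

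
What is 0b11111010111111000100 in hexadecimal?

Group the bits into nibbles: 1111 1010 1111 1100 0100 → FAFC4.

0xFAFC4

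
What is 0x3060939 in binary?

Expand each hex digit to 4 bits: 3=0011 0=0000 6=0110 0=0000 9=1001 3=0011 9=1001.

0b11000001100000100100111001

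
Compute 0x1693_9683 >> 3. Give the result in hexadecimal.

0x2D272D0

3 bits is not a whole number of base-16 digits; in binary: 10110100100111001011010000011 >> 3 = 10110100100111001011010000.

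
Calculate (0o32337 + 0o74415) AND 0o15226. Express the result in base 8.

0o4204

Add column by column in base 8, right to left:
  7+5 = 4 carry 1
  3+1+1 = 5
  3+4 = 7
  2+4 = 6
  3+7 = 2 carry 1
  final carry 1
Sum = 0o126754; now AND with 0o15226:
  1&0=0, 2&1=0, 6&5=4, 7&2=2, 5&2=0, 4&6=4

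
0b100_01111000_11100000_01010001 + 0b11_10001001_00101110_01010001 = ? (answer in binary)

Add column by column in base 2, right to left:
  1+1 = 0 carry 1
  0+0+1 = 1
  0+0 = 0
  0+0 = 0
  1+1 = 0 carry 1
  0+0+1 = 1
  1+1 = 0 carry 1
  0+0+1 = 1
  0+0 = 0
  0+1 = 1
  0+1 = 1
  0+1 = 1
  0+0 = 0
  1+1 = 0 carry 1
  1+0+1 = 0 carry 1
  1+0+1 = 0 carry 1
  0+1+1 = 0 carry 1
  0+0+1 = 1
  0+0 = 0
  1+1 = 0 carry 1
  1+0+1 = 0 carry 1
  1+0+1 = 0 carry 1
  1+0+1 = 0 carry 1
  0+1+1 = 0 carry 1
  0+1+1 = 0 carry 1
  0+1+1 = 0 carry 1
  1+0+1 = 0 carry 1
  final carry 1

0b1000000000100000111010100010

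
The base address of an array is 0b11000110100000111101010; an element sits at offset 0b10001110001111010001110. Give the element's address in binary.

Add column by column in base 2, right to left:
  0+0 = 0
  1+1 = 0 carry 1
  0+1+1 = 0 carry 1
  1+1+1 = 1 carry 1
  0+0+1 = 1
  1+0 = 1
  1+0 = 1
  1+1 = 0 carry 1
  1+0+1 = 0 carry 1
  0+1+1 = 0 carry 1
  0+1+1 = 0 carry 1
  0+1+1 = 0 carry 1
  0+1+1 = 0 carry 1
  0+0+1 = 1
  1+0 = 1
  0+0 = 0
  1+1 = 0 carry 1
  1+1+1 = 1 carry 1
  0+1+1 = 0 carry 1
  0+0+1 = 1
  0+0 = 0
  1+0 = 1
  1+1 = 0 carry 1
  final carry 1

0b101010100110000001111000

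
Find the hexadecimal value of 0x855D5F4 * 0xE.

0x74B1B358

Multiply each base-16 digit by 14, carrying:
  4×14 = 56 → write 8 carry 3
  F×14+3 = 213 → write 5 carry 13
  5×14+13 = 83 → write 3 carry 5
  D×14+5 = 187 → write B carry 11
  5×14+11 = 81 → write 1 carry 5
  5×14+5 = 75 → write B carry 4
  8×14+4 = 116 → write 4 carry 7
  remaining carry: 7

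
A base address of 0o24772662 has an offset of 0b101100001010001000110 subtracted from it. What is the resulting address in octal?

0b101100001010001000110 = 0o5412106 in octal.
Subtract column by column in base 8:
  2-6 → 4 (borrow)
  6-0-1 → 5
  6-1 → 5
  2-2 → 0
  7-1 → 6
  7-4 → 3
  4-5 → 7 (borrow)
  2-0-1 → 1

0o17360554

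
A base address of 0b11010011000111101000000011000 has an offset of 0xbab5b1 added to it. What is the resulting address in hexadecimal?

0x1b1e85c9

0b11010011000111101000000011000 = 0x1a63d018 in hexadecimal.
Add column by column in base 16, right to left:
  8+1 = 9
  1+b = c
  0+5 = 5
  d+b = 8 carry 1
  3+a+1 = e
  6+b = 1 carry 1
  a+0+1 = b
  1+0 = 1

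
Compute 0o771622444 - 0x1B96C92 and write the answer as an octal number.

0o613334222

0x1B96C92 = 0o156266222 in octal.
Subtract column by column in base 8:
  4-2 → 2
  4-2 → 2
  4-2 → 2
  2-6 → 4 (borrow)
  2-6-1 → 3 (borrow)
  6-2-1 → 3
  1-6 → 3 (borrow)
  7-5-1 → 1
  7-1 → 6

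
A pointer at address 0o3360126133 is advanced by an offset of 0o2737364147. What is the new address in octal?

0o6317512302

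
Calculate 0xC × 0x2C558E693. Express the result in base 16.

Multiply each base-16 digit by 12, carrying:
  3×12 = 36 → write 4 carry 2
  9×12+2 = 110 → write E carry 6
  6×12+6 = 78 → write E carry 4
  E×12+4 = 172 → write C carry 10
  8×12+10 = 106 → write A carry 6
  5×12+6 = 66 → write 2 carry 4
  5×12+4 = 64 → write 0 carry 4
  C×12+4 = 148 → write 4 carry 9
  2×12+9 = 33 → write 1 carry 2
  remaining carry: 2

0x21402ACEE4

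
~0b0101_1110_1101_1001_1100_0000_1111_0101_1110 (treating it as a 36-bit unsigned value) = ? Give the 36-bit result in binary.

Invert each bit: 010111101101100111000000111101011110 → 101000010010011000111111000010100001.

0b101000010010011000111111000010100001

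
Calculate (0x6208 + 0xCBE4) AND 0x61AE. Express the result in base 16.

Add column by column in base 16, right to left:
  8+4 = C
  0+E = E
  2+B = D
  6+C = 2 carry 1
  final carry 1
Sum = 0x12DEC; now AND with 0x61AE:
  1&0=0, 2&6=2, D&1=1, E&A=A, C&E=C

0x21AC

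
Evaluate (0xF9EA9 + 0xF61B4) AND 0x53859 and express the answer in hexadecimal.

0x50059

Add column by column in base 16, right to left:
  9+4 = D
  A+B = 5 carry 1
  E+1+1 = 0 carry 1
  9+6+1 = 0 carry 1
  F+F+1 = F carry 1
  final carry 1
Sum = 0x1F005D; now AND with 0x53859:
  1&0=0, F&5=5, 0&3=0, 0&8=0, 5&5=5, D&9=9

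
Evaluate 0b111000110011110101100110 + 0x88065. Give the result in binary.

0b111010111011110111001011

0x88065 = 0b10001000000001100101 in binary.
Add column by column in base 2, right to left:
  0+1 = 1
  1+0 = 1
  1+1 = 0 carry 1
  0+0+1 = 1
  0+0 = 0
  1+1 = 0 carry 1
  1+1+1 = 1 carry 1
  0+0+1 = 1
  1+0 = 1
  0+0 = 0
  1+0 = 1
  1+0 = 1
  1+0 = 1
  1+0 = 1
  0+0 = 0
  0+1 = 1
  1+0 = 1
  1+0 = 1
  0+0 = 0
  0+1 = 1
  0+0 = 0
  1+0 = 1
  1+0 = 1
  1+0 = 1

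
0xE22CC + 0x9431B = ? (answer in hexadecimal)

Add column by column in base 16, right to left:
  C+B = 7 carry 1
  C+1+1 = E
  2+3 = 5
  2+4 = 6
  E+9 = 7 carry 1
  final carry 1

0x1765E7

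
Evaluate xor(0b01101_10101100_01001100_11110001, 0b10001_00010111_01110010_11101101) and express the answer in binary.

XOR bit by bit (1 where the bits differ):
  01101101011000100110011110001
^ 10001000101110111001011101101
= 11100101110110011111000011100

0b11100101110110011111000011100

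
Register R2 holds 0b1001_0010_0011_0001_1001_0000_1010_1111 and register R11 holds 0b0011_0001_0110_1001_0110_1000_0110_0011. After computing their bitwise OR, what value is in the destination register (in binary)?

0b10110011011110011111100011101111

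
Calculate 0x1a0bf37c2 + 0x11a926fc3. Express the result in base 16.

0x2bb51a785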